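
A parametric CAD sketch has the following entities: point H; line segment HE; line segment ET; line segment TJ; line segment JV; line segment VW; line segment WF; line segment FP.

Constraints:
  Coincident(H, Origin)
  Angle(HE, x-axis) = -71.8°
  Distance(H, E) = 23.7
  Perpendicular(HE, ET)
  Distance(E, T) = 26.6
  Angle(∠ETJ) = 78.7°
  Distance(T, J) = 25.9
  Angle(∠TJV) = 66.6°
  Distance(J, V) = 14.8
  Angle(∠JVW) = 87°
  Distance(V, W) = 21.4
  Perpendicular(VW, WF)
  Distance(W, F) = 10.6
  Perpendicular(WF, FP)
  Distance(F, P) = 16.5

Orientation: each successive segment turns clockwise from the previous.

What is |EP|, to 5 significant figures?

28.521

VW is perpendicular to WF, so WF runs at 160.50°; with |WF| = 10.6, F = (-23.923, -25.948). The perpendicularity gives FP at right angles to WF, so FP runs at 70.500°; with |FP| = 16.5, P = (-18.416, -10.394). Then |EP| = |P − E| = 28.521.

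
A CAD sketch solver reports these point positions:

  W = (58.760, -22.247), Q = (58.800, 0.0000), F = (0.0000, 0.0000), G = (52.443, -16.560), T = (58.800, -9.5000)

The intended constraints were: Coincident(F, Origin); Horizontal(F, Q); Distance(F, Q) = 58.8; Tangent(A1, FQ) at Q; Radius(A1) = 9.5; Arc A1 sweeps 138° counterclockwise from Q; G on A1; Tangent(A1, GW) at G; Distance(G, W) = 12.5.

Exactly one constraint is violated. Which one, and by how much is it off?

Distance(G, W) = 12.5 — off by 4.00.

F = (0.00, 0.00) ✓; F.y = 0.00, Q.y = 0.00 ✓; |FQ| = 58.80 ✓; ∠(TQ, QF) = 90.00° ✓; |TQ| = 9.500 ✓; bearing(T→G) − bearing(T→Q) = 138.0° ✓; |TG| = 9.500 ✓; ∠(TG, GW) = 90.00° ✓; |GW| = 8.500 ✗.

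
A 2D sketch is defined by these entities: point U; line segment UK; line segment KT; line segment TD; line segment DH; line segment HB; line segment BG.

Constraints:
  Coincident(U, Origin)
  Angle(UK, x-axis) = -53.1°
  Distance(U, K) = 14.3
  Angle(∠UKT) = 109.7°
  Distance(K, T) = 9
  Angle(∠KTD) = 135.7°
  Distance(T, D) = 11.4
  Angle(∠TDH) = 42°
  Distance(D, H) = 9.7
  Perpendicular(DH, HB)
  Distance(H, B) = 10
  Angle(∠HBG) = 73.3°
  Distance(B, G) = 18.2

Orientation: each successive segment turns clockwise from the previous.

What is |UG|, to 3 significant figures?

31.5

U is at the origin; UK runs at -53.1° with length 14.3, so K = (8.59, -11.4). ∠UKT = 109.7° gives KT at -123° from the x-axis; with |KT| = 9.0, T = (3.63, -18.9). ∠KTD = 135.7° gives TD at -168° from the x-axis; with |TD| = 11.4, D = (-7.51, -21.4). ∠TDH = 42.0° gives DH at 54.3° from the x-axis; with |DH| = 9.7, H = (-1.85, -13.5). DH is perpendicular to HB, so HB runs at -35.7°; with |HB| = 10.0, B = (6.27, -19.3). ∠HBG = 73.3° gives BG at -142° from the x-axis; with |BG| = 18.2, G = (-8.15, -30.4). Then |UG| = |G − U| = 31.5.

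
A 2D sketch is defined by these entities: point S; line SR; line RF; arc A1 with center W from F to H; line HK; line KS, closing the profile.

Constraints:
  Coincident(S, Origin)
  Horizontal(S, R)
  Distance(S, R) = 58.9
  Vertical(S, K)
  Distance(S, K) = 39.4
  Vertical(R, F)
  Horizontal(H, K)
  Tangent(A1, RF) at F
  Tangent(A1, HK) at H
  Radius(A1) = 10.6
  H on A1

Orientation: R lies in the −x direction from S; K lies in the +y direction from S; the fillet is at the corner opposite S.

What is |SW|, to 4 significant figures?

56.23

S is at the origin; SR is horizontal with |SR| = 58.9 and R on the −x side, so R = (-58.90, 0.000). S and K share the same x with |SK| = 39.4 and K on the +y side, so K = (0.000, 39.40). The virtual corner opposite S is at (-58.90, 39.40). Tangency of A1 to RF means the radius WF is perpendicular to RF and A1 meets HK tangentially, so WH is at right angles to HK, with radius 10.6, so the center W sits 10.6 in from both sides at W = (-48.30, 28.80). Then |SW| = |W − S| = 56.23.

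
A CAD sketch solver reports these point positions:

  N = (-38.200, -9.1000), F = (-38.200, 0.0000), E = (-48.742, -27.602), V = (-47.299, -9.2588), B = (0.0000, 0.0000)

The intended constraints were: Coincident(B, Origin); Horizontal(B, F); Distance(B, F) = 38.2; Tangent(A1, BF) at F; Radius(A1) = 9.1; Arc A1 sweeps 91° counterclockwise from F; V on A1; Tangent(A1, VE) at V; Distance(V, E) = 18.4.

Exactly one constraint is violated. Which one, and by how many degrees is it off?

Tangent(A1, VE) at V — off by 5.50°.

B = (0.00, 0.00) ✓; B.y = 0.00, F.y = 0.00 ✓; |BF| = 38.20 ✓; ∠(NF, FB) = 90.00° ✓; |NF| = 9.100 ✓; bearing(N→V) − bearing(N→F) = 91.00° ✓; |NV| = 9.100 ✓; ∠(NV, VE) = 95.50° ✗; |VE| = 18.40 ✓.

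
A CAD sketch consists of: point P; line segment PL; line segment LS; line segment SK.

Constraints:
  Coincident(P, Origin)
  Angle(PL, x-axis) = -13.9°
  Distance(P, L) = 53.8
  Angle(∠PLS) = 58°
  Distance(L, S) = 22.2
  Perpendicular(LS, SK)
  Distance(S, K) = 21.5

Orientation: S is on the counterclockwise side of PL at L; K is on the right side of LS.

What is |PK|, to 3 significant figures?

67.4

P is at the origin; PL runs at -13.9° with length 53.8, so L = 53.8·(cos -13.9°, sin -13.9°) = (52.2, -12.9). ∠PLS = 58.0°, so LS runs at -13.9° + (180° − 58.0°) = 108° from the x-axis; with |LS| = 22.2, S = L + 22.2·(cos 108°, sin 108°) = (45.3, 8.18). LS ⟂ SK; with |SK| = 21.5 on the right of LS, K = S + 21.5·(0.951, 0.311) = (65.8, 14.9). Then |PK| = |K − P| = 67.4.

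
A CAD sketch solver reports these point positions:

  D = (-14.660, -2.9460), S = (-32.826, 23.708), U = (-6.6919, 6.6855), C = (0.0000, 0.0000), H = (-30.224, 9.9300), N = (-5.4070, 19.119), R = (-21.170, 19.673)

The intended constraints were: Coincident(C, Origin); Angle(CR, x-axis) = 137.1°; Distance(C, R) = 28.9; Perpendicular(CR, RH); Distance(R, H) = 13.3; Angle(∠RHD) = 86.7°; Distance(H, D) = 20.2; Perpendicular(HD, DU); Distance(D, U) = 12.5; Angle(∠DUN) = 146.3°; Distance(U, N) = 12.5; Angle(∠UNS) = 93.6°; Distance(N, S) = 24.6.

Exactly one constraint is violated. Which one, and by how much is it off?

Distance(N, S) = 24.6 — off by 3.20.

C = (0.00, 0.00) ✓; CR at 137.1° ✓; |CR| = 28.90 ✓; ∠(CR, RH) = 90.00° ✓; |RH| = 13.30 ✓; ∠RHD = 86.70° ✓; |HD| = 20.20 ✓; ∠(HD, DU) = 90.00° ✓; |DU| = 12.50 ✓; ∠DUN = 146.3° ✓; |UN| = 12.50 ✓; ∠UNS = 93.60° ✓; |NS| = 27.80 ✗.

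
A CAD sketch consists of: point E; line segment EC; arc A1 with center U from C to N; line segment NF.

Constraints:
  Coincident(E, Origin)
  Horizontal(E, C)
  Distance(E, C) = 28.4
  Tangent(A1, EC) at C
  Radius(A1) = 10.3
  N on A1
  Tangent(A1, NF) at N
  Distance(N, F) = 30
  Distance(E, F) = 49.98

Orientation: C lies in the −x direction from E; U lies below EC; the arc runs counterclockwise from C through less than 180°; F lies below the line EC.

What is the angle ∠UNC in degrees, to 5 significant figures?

34.355°

E is at the origin; E and C share the same y with |EC| = 28.4 and C on the −x side, so C = (-28.400, 0.0000). The tangent condition forces UC to be normal to EC, so U = C + (0, -10.3) = (-28.400, -10.300). Since UN ⟂ NF (tangency), |UF| = √(10.3² + 30.0²) = 31.719 regardless of where N sits on A1. So F lies on both circle(E, 49.98) and circle(U, 31.719); the below-EC intersection is F = (-27.104, -41.992). N is the foot of the tangent from F: N = (-37.997, -14.040).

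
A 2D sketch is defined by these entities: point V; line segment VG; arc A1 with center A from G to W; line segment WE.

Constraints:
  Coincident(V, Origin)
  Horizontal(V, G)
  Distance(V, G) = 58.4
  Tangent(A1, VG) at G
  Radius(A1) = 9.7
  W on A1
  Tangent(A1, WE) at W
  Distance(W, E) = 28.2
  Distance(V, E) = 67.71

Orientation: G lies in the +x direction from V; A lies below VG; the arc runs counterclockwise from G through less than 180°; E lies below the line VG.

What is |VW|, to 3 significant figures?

50.3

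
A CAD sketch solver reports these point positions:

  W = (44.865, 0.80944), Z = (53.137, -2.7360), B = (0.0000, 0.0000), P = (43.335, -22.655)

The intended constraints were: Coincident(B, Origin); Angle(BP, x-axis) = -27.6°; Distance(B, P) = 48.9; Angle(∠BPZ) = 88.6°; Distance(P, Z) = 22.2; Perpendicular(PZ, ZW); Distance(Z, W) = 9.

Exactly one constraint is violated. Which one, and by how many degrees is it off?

Perpendicular(PZ, ZW) — off by 3.00°.

B = (0.00, 0.00) ✓; BP at -27.60° ✓; |BP| = 48.90 ✓; ∠BPZ = 88.60° ✓; |PZ| = 22.20 ✓; ∠(PZ, ZW) = 93.00° ✗; |ZW| = 9.000 ✓.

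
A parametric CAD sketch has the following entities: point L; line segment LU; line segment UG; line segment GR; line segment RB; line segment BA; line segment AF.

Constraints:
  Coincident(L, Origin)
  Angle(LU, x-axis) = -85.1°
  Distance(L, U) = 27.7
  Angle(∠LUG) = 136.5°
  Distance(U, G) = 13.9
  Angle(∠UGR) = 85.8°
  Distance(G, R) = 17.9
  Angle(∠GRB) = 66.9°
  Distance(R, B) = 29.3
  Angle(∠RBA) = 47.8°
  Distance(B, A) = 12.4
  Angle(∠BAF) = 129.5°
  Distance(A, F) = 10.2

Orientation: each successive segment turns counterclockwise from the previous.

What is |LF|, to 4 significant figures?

30.45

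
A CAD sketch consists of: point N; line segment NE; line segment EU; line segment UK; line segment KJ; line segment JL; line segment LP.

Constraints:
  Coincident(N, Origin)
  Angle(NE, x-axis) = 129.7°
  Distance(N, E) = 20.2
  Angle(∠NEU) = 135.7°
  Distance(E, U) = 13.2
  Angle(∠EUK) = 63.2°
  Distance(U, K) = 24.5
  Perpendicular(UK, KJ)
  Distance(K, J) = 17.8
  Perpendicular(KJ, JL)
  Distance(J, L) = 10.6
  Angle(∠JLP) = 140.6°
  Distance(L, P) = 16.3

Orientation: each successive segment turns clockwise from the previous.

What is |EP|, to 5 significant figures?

6.3506

The perpendicularity gives JL at right angles to KJ, so JL runs at 148.60°; with |JL| = 10.6, L = (-9.2541, 6.2641). ∠JLP = 140.6° gives LP at 109.20° from the x-axis; with |LP| = 16.3, P = (-14.615, 21.657). Then |EP| = |P − E| = 6.3506.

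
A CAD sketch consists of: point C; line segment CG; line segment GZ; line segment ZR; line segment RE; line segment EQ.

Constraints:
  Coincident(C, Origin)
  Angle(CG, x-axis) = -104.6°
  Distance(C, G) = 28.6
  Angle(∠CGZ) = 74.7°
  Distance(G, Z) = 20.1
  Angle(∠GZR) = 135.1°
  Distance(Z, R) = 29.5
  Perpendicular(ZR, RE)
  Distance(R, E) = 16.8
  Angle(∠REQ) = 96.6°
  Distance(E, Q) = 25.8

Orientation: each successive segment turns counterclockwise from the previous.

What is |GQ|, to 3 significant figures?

18.9

C is at the origin; CG runs at -104.6° with length 28.6, so G = (-7.21, -27.7). ∠CGZ = 74.7° gives GZ at 0.700° from the x-axis; with |GZ| = 20.1, Z = (12.9, -27.4). ∠GZR = 135.1° gives ZR at 45.6° from the x-axis; with |ZR| = 29.5, R = (33.5, -6.35). ZR is perpendicular to RE, so RE runs at 136°; with |RE| = 16.8, E = (21.5, 5.40). ∠REQ = 96.6° gives EQ at -141° from the x-axis; with |EQ| = 25.8, Q = (1.48, -10.8). Then |GQ| = |Q − G| = 18.9.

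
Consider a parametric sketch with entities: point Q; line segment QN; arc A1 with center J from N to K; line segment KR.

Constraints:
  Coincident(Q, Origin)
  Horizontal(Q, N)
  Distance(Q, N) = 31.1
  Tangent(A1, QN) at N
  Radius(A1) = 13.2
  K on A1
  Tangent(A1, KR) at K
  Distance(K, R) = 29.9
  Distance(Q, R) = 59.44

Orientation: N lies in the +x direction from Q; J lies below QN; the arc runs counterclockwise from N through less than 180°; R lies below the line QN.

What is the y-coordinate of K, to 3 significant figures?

-21.3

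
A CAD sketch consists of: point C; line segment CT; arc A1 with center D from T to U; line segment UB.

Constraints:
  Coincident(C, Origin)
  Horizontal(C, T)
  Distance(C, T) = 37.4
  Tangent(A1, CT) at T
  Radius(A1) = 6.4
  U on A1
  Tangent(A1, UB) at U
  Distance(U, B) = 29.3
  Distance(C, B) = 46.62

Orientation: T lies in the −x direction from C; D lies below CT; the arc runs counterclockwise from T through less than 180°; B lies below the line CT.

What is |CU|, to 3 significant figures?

44.1

C is at the origin; CT is horizontal with |CT| = 37.4 and T on the −x side, so T = (-37.4, 0.00). The tangent condition forces DT to be normal to CT, so D = T + (0, -6.4) = (-37.4, -6.40). Since DU ⟂ UB (tangency), |DB| = √(6.4² + 29.3²) = 30.0 regardless of where U sits on A1. So B lies on both circle(C, 46.62) and circle(D, 30.0); the below-CT intersection is B = (-30.2, -35.5). U is the foot of the tangent from B: U = (-43.1, -9.23).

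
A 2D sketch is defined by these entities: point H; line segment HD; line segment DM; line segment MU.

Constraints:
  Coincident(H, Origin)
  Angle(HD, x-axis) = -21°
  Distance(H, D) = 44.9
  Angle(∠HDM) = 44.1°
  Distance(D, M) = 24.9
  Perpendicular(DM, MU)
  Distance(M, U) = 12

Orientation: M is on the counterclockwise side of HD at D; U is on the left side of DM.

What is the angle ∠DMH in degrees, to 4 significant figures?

103.2°

H is at the origin; HD runs at -21.0° with length 44.9, so D = 44.9·(cos -21.0°, sin -21.0°) = (41.92, -16.09). ∠HDM = 44.1°, so DM runs at -21.0° + (180° − 44.1°) = 114.9° from the x-axis; with |DM| = 24.9, M = D + 24.9·(cos 114.9°, sin 114.9°) = (31.43, 6.495). Then cos ∠DMH = MD·MH / (|MD||MH|), giving 103.2°.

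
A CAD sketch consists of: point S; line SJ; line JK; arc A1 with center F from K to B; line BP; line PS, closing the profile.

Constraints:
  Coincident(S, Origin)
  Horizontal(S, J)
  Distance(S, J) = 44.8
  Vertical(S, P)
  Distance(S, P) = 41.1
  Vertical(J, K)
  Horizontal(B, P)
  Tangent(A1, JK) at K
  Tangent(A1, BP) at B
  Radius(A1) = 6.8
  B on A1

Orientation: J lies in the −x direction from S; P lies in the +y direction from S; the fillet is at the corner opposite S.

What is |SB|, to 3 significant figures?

56.0

The virtual corner opposite S is at (-44.8, 41.1). Tangency of A1 to JK means the radius FK is perpendicular to JK and the tangent condition forces FB to be normal to BP, with radius 6.8, so the center F sits 6.8 in from both sides at F = (-38.0, 34.3). That places the tangent points at K = (-44.8, 34.3) on JK and B = (-38.0, 41.1) on BP. Then |SB| = |B − S| = 56.0.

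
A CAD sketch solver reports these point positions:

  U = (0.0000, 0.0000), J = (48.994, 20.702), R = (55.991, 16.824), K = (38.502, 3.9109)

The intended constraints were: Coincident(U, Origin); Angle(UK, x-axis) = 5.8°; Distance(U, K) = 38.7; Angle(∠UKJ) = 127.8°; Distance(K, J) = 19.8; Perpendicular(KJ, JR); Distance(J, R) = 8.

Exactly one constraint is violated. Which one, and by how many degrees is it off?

Perpendicular(KJ, JR) — off by 3.00°.

U = (0.00, 0.00) ✓; UK at 5.800° ✓; |UK| = 38.70 ✓; ∠UKJ = 127.8° ✓; |KJ| = 19.80 ✓; ∠(KJ, JR) = 87.00° ✗; |JR| = 8.000 ✓.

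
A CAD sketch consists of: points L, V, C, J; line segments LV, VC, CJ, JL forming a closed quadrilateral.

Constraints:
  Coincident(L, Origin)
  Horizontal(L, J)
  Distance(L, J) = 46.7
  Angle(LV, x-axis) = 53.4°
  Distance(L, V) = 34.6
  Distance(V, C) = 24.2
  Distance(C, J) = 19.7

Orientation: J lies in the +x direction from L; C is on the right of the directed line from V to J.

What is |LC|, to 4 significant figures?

27.92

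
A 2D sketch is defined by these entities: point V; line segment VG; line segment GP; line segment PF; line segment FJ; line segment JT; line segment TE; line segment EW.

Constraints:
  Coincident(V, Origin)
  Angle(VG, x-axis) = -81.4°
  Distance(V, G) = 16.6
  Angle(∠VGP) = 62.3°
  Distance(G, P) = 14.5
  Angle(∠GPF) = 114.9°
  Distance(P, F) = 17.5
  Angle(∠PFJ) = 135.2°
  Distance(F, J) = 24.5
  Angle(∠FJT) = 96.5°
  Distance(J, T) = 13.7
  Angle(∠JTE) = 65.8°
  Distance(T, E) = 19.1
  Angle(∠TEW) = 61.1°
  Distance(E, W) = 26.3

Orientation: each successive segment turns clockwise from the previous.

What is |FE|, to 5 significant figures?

11.073

V is at the origin; VG runs at -81.4° with length 16.6, so G = (2.4823, -16.413). ∠VGP = 62.3° gives GP at 160.90° from the x-axis; with |GP| = 14.5, P = (-11.219, -11.669). ∠GPF = 114.9° gives PF at 95.800° from the x-axis; with |PF| = 17.5, F = (-12.988, 5.7417). ∠PFJ = 135.2° gives FJ at 51.000° from the x-axis; with |FJ| = 24.5, J = (2.4304, 24.782). ∠FJT = 96.5° gives JT at -32.500° from the x-axis; with |JT| = 13.7, T = (13.985, 17.421). ∠JTE = 65.8° gives TE at -146.70° from the x-axis; with |TE| = 19.1, E = (-1.9791, 6.9345). Then |FE| = |E − F| = 11.073.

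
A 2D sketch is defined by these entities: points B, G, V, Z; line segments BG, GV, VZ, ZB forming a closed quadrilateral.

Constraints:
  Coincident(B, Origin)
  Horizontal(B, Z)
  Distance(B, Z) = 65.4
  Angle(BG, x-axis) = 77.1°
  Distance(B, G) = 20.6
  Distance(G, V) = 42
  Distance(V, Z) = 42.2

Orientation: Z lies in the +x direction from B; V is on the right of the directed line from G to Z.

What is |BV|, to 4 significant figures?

30.72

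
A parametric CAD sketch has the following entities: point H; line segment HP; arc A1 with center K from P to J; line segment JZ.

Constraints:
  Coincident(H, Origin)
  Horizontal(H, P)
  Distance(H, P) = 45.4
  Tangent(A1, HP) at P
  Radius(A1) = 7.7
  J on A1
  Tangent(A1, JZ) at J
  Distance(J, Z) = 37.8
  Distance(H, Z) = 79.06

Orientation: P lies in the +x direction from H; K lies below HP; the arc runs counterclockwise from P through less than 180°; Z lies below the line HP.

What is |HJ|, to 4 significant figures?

42.67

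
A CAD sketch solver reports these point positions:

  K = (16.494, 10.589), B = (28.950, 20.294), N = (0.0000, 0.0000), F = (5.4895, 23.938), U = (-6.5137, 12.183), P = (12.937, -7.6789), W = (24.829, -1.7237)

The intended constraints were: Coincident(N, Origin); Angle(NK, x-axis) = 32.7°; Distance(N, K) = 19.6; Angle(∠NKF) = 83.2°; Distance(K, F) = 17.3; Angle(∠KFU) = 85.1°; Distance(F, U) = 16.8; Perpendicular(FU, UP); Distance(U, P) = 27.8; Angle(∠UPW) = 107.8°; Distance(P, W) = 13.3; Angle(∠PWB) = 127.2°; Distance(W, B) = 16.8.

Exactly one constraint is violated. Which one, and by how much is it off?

Distance(W, B) = 16.8 — off by 5.60.

N = (0.00, 0.00) ✓; NK at 32.70° ✓; |NK| = 19.60 ✓; ∠NKF = 83.20° ✓; |KF| = 17.30 ✓; ∠KFU = 85.10° ✓; |FU| = 16.80 ✓; ∠(FU, UP) = 90.00° ✓; |UP| = 27.80 ✓; ∠UPW = 107.8° ✓; |PW| = 13.30 ✓; ∠PWB = 127.2° ✓; |WB| = 22.40 ✗.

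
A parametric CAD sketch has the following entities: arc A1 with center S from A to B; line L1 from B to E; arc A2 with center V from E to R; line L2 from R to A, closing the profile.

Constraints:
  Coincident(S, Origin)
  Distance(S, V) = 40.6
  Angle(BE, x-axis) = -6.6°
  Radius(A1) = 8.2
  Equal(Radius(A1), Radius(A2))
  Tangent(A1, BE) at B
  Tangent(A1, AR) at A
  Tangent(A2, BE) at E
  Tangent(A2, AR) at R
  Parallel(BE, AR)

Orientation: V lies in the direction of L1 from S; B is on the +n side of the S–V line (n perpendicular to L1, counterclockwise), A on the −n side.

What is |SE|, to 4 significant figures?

41.42

The slot axis is L1's direction at -6.6°, so u = (cos -6.6°, sin -6.6°) = (0.9934, -0.1149) and n = (−sin -6.6°, cos -6.6°) = (0.1149, 0.9934). S is at the origin and V lies 40.6 along u from S, so V = 40.6·u = (40.33, -4.666). Tangency of A1 to both parallel lines with radius 8.2 puts B and A at S ± 8.2·n: B = (0.9425, 8.146), A = (-0.9425, -8.146). Equal radii place E and R the same way about V: E = V + 8.2·n = (41.27, 3.479), R = V − 8.2·n = (39.39, -12.81). Then |SE| = |E − S| = 41.42.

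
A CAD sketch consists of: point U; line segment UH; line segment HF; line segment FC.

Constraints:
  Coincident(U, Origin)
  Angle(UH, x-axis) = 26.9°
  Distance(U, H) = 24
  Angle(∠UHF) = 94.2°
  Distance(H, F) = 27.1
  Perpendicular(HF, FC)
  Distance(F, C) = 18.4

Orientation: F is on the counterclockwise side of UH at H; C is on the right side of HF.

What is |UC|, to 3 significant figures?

51.2

U is at the origin; UH runs at 26.9° with length 24.0, so H = 24.0·(cos 26.9°, sin 26.9°) = (21.4, 10.9). ∠UHF = 94.2°, so HF runs at 26.9° + (180° − 94.2°) = 113° from the x-axis; with |HF| = 27.1, F = H + 27.1·(cos 113°, sin 113°) = (10.9, 35.9). HF is perpendicular to FC; with |FC| = 18.4 on the right of HF, C = F + 18.4·(0.923, 0.386) = (27.9, 43.0). Then |UC| = |C − U| = 51.2.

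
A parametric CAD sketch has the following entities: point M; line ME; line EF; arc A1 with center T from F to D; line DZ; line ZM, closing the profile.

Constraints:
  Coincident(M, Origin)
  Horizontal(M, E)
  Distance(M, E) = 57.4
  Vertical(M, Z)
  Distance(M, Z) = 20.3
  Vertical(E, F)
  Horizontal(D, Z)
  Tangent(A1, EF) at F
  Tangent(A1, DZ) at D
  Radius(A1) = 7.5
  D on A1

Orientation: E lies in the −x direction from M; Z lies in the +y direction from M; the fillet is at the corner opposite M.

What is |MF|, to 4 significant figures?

58.81

M is at the origin; M and E share the same y with |ME| = 57.4 and E on the −x side, so E = (-57.40, 0.000). M and Z share the same x with |MZ| = 20.3 and Z on the +y side, so Z = (0.000, 20.30). The virtual corner opposite M is at (-57.40, 20.30). A1 meets EF tangentially, so TF is at right angles to EF and the tangent condition forces TD to be normal to DZ, with radius 7.5, so the center T sits 7.5 in from both sides at T = (-49.90, 12.80). That places the tangent points at F = (-57.40, 12.80) on EF and D = (-49.90, 20.30) on DZ. Then |MF| = |F − M| = 58.81.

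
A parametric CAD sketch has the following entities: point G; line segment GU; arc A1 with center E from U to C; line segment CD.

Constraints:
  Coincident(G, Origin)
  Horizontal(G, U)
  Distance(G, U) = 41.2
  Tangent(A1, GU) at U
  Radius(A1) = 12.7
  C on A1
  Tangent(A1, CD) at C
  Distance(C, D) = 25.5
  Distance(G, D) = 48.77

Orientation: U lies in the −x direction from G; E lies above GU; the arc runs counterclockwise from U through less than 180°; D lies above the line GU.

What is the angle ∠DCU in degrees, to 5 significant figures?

133.74°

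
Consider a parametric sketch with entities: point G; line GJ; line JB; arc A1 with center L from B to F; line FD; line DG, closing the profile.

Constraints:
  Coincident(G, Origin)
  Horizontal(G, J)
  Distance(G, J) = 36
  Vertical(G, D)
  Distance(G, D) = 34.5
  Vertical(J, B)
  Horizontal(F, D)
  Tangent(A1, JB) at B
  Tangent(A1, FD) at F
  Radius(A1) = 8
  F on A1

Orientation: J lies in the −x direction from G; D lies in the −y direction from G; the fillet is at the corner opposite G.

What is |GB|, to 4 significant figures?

44.70

The virtual corner opposite G is at (-36.00, -34.50). Tangency of A1 to JB means the radius LB is perpendicular to JB and the tangent condition forces LF to be normal to FD, with radius 8.0, so the center L sits 8.0 in from both sides at L = (-28.00, -26.50). That places the tangent points at B = (-36.00, -26.50) on JB and F = (-28.00, -34.50) on FD. Then |GB| = |B − G| = 44.70.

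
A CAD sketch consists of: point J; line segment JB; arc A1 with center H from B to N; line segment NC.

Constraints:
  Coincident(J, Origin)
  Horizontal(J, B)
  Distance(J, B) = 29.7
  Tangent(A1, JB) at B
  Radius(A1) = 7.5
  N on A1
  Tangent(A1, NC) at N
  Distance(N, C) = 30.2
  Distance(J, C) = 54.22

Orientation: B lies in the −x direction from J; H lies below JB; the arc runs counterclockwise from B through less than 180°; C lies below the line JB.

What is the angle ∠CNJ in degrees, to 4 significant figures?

105.2°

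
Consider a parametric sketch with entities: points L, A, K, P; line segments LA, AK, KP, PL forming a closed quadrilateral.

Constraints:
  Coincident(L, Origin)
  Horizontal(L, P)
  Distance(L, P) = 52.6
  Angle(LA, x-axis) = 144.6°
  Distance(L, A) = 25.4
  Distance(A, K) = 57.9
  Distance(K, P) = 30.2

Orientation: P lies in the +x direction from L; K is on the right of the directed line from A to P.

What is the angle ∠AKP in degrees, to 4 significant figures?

112.3°

L is at the origin; L and P share the same y with |LP| = 52.6 and P in +x, so P = (52.6, 0). LA runs at 144.6° with |LA| = 25.4, so A = (-20.70, 14.71). K is determined by |AK| = 57.9 and |KP| = 30.2 together: it lies at the intersection of circle(A, 57.9) and circle(P, 30.2). With |AP| = 74.77, the foot of the radical line on AP is 53.70 from A and the perpendicular offset is √(57.9² − 53.70²) = 21.64. Taking the right-of-AP solution: K = (27.69, -17.07).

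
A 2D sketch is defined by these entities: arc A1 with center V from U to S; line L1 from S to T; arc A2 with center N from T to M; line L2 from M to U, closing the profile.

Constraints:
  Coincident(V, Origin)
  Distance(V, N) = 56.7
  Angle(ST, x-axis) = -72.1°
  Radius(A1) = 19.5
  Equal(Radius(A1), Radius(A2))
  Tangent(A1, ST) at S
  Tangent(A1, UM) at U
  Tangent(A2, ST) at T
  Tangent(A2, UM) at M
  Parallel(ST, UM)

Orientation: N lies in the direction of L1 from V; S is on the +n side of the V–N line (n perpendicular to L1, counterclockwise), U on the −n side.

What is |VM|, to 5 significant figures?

59.959

Tangency of A1 to both parallel lines with radius 19.5 puts S and U at V ± 19.5·n: S = (18.556, 5.9935), U = (-18.556, -5.9935). Equal radii place T and M the same way about N: T = N + 19.5·n = (35.983, -47.962), M = N − 19.5·n = (-1.1290, -59.949). Then |VM| = |M − V| = 59.959.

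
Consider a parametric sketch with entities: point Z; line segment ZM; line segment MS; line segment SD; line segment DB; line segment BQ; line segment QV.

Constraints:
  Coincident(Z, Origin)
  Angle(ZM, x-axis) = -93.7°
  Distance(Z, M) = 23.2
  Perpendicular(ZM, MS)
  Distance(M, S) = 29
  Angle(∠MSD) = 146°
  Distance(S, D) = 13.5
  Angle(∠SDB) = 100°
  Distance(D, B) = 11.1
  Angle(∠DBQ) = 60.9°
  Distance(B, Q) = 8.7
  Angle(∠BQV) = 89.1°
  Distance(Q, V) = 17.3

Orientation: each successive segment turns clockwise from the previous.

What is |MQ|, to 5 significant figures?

32.289

Z is at the origin; ZM runs at -93.7° with length 23.2, so M = (-1.4971, -23.152). The perpendicularity gives MS at right angles to ZM, so MS runs at 176.30°; with |MS| = 29.0, S = (-30.437, -21.280). ∠MSD = 146.0° gives SD at 142.30° from the x-axis; with |SD| = 13.5, D = (-41.118, -13.025). ∠SDB = 100.0° gives DB at 62.300° from the x-axis; with |DB| = 11.1, B = (-35.958, -3.1967). ∠DBQ = 60.9° gives BQ at -56.800° from the x-axis; with |BQ| = 8.7, Q = (-31.195, -10.477). Then |MQ| = |Q − M| = 32.289.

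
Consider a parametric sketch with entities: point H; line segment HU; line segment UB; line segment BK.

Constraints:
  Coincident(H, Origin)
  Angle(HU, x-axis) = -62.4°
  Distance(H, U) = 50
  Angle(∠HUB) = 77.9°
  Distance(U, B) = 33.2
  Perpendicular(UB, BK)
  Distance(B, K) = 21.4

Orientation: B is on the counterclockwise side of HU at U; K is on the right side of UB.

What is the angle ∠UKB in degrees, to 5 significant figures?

57.195°

H is at the origin; HU runs at -62.4° with length 50.0, so U = 50.0·(cos -62.4°, sin -62.4°) = (23.165, -44.310). ∠HUB = 77.9°, so UB runs at -62.4° + (180° − 77.9°) = 39.700° from the x-axis; with |UB| = 33.2, B = U + 33.2·(cos 39.700°, sin 39.700°) = (48.709, -23.103). The perpendicularity gives BK at right angles to UB; with |BK| = 21.4 on the right of UB, K = B + 21.4·(0.63877, -0.76940) = (62.378, -39.568). Then cos ∠UKB = KU·KB / (|KU||KB|), giving 57.195°.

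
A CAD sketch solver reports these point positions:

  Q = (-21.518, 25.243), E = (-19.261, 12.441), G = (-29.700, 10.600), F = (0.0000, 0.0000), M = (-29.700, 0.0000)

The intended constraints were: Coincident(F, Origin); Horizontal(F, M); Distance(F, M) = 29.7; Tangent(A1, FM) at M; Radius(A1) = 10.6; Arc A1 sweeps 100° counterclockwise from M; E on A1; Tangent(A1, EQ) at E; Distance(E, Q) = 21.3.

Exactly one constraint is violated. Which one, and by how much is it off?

Distance(E, Q) = 21.3 — off by 8.30.

F = (0.00, 0.00) ✓; F.y = 0.00, M.y = 0.00 ✓; |FM| = 29.70 ✓; ∠(GM, MF) = 90.00° ✓; |GM| = 10.60 ✓; bearing(G→E) − bearing(G→M) = 100.0° ✓; |GE| = 10.60 ✓; ∠(GE, EQ) = 90.00° ✓; |EQ| = 13.00 ✗.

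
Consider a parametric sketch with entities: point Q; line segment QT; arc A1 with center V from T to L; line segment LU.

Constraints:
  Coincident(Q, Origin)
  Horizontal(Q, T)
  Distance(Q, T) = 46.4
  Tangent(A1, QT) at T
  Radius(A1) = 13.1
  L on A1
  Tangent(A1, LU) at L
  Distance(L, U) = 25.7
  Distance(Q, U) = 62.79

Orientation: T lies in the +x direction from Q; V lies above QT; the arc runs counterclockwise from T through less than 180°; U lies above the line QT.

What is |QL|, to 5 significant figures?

61.138

Q is at the origin; Q and T share the same y with |QT| = 46.4 and T on the +x side, so T = (46.400, 0.0000). The tangent condition forces VT to be normal to QT, so V = T + (0, 13.1) = (46.400, 13.100). Since VL ⟂ LU (tangency), |VU| = √(13.1² + 25.7²) = 28.846 regardless of where L sits on A1. So U lies on both circle(Q, 62.79) and circle(V, 28.846); the above-QT intersection is U = (46.725, 41.944). L is the foot of the tangent from U: L = (58.138, 18.917).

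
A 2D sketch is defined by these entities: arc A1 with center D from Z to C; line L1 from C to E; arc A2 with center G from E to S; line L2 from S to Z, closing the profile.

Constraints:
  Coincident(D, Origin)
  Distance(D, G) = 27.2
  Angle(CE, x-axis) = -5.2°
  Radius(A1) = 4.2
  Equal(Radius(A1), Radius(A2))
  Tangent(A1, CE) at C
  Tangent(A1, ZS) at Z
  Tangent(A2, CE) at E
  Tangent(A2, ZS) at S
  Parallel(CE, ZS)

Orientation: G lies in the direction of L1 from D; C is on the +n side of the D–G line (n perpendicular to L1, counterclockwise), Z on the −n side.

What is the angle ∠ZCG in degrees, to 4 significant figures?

81.22°

The slot axis is L1's direction at -5.2°, so u = (cos -5.2°, sin -5.2°) = (0.9959, -0.09063) and n = (−sin -5.2°, cos -5.2°) = (0.09063, 0.9959). D is at the origin and G lies 27.2 along u from D, so G = 27.2·u = (27.09, -2.465). Tangency of A1 to both parallel lines with radius 4.2 puts C and Z at D ± 4.2·n: C = (0.3807, 4.183), Z = (-0.3807, -4.183). Then cos ∠ZCG = CZ·CG / (|CZ||CG|), giving 81.22°.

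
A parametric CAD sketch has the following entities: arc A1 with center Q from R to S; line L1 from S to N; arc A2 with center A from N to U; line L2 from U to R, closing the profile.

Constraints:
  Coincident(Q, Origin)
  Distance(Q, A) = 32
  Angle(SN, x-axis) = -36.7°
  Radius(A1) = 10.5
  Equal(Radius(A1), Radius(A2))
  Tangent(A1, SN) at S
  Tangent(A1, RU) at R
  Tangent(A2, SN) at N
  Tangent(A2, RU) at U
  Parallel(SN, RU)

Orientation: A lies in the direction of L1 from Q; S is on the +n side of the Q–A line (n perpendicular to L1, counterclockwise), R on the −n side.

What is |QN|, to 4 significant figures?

33.68

The slot axis is L1's direction at -36.7°, so u = (cos -36.7°, sin -36.7°) = (0.8018, -0.5976) and n = (−sin -36.7°, cos -36.7°) = (0.5976, 0.8018). Q is at the origin and A lies 32.0 along u from Q, so A = 32.0·u = (25.66, -19.12). Tangency of A1 to both parallel lines with radius 10.5 puts S and R at Q ± 10.5·n: S = (6.275, 8.419), R = (-6.275, -8.419). Equal radii place N and U the same way about A: N = A + 10.5·n = (31.93, -10.71), U = A − 10.5·n = (19.38, -27.54). Then |QN| = |N − Q| = 33.68.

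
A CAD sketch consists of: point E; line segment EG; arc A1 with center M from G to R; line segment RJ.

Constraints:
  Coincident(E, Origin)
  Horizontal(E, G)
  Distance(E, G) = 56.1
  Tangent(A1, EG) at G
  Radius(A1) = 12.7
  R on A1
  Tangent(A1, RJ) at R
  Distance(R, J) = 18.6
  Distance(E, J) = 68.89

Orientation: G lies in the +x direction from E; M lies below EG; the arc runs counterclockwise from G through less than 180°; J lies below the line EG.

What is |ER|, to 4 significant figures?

51.37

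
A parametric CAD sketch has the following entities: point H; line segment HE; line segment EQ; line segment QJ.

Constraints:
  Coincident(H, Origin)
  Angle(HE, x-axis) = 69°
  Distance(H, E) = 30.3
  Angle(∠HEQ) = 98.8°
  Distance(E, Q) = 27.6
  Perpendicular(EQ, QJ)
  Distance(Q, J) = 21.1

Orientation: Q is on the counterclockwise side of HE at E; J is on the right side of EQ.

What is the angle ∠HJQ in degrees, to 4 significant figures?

32.27°

H is at the origin; HE runs at 69.0° with length 30.3, so E = 30.3·(cos 69.0°, sin 69.0°) = (10.86, 28.29). ∠HEQ = 98.8°, so EQ runs at 69.0° + (180° − 98.8°) = 150.2° from the x-axis; with |EQ| = 27.6, Q = E + 27.6·(cos 150.2°, sin 150.2°) = (-13.09, 42.00). The perpendicularity gives QJ at right angles to EQ; with |QJ| = 21.1 on the right of EQ, J = Q + 21.1·(0.4970, 0.8678) = (-2.606, 60.31). Then cos ∠HJQ = JH·JQ / (|JH||JQ|), giving 32.27°.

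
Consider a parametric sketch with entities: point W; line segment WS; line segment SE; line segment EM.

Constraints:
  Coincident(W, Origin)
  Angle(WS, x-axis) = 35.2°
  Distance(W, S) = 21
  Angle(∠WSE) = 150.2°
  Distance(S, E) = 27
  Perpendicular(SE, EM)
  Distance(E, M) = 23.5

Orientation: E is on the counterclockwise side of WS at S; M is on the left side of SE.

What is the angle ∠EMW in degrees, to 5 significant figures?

73.888°

∠WSE = 150.2°, so SE runs at 35.2° + (180° − 150.2°) = 65.000° from the x-axis; with |SE| = 27.0, E = S + 27.0·(cos 65.000°, sin 65.000°) = (28.571, 36.575). SE ⟂ EM; with |EM| = 23.5 on the left of SE, M = E + 23.5·(-0.90631, 0.42262) = (7.2725, 46.507). Then cos ∠EMW = ME·MW / (|ME||MW|), giving 73.888°.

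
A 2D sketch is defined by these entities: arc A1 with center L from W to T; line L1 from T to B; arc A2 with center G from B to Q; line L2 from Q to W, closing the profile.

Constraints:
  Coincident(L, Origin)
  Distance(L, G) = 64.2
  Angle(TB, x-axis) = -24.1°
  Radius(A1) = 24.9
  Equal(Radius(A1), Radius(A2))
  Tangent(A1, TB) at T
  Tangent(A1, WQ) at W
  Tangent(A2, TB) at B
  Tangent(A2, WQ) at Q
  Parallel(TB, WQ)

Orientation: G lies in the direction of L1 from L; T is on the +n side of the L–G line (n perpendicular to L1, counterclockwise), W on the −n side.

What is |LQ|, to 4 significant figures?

68.86

The slot axis is L1's direction at -24.1°, so u = (cos -24.1°, sin -24.1°) = (0.9128, -0.4083) and n = (−sin -24.1°, cos -24.1°) = (0.4083, 0.9128). L is at the origin and G lies 64.2 along u from L, so G = 64.2·u = (58.60, -26.21). Tangency of A1 to both parallel lines with radius 24.9 puts T and W at L ± 24.9·n: T = (10.17, 22.73), W = (-10.17, -22.73). Equal radii place B and Q the same way about G: B = G + 24.9·n = (68.77, -3.485), Q = G − 24.9·n = (48.44, -48.94). Then |LQ| = |Q − L| = 68.86.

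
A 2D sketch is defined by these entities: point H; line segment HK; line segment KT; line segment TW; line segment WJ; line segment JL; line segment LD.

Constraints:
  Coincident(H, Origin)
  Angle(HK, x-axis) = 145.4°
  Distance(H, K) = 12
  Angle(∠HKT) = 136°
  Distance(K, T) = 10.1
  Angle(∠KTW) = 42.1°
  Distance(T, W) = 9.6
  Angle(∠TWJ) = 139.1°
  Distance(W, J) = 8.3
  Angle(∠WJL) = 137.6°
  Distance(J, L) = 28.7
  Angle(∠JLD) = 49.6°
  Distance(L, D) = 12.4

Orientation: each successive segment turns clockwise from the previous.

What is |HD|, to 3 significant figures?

23.2

H is at the origin; HK runs at 145.4° with length 12.0, so K = (-9.88, 6.81). ∠HKT = 136.0° gives KT at 101° from the x-axis; with |KT| = 10.1, T = (-11.9, 16.7). ∠KTW = 42.1° gives TW at -36.5° from the x-axis; with |TW| = 9.6, W = (-4.16, 11.0). ∠TWJ = 139.1° gives WJ at -77.4° from the x-axis; with |WJ| = 8.3, J = (-2.35, 2.90). ∠WJL = 137.6° gives JL at -120° from the x-axis; with |JL| = 28.7, L = (-16.6, -22.0). ∠JLD = 49.6° gives LD at 110° from the x-axis; with |LD| = 12.4, D = (-20.8, -10.3). Then |HD| = |D − H| = 23.2.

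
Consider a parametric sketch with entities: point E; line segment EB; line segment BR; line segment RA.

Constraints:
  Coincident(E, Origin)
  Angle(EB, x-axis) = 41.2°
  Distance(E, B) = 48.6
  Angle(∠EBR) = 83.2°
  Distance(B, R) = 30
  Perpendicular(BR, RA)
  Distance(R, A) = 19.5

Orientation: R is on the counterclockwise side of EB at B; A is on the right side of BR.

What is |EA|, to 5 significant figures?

71.965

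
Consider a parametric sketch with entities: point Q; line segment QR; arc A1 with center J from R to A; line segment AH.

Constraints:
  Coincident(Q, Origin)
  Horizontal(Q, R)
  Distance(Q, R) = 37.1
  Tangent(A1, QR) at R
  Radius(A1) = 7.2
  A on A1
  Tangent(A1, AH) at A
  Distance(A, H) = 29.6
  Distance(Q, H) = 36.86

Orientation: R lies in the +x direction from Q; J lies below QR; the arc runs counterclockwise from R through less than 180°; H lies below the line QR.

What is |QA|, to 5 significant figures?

30.786

Checks: Q.y = 0.00, R.y = 0.00 ✓; ∠(JR, RQ) = 90.00° ✓; |JR| = 7.200 ✓; |JA| = 7.200 ✓; ∠(JA, AH) = 90.00° ✓; |AH| = 29.60 ✓; |QH| = 36.86 ✓.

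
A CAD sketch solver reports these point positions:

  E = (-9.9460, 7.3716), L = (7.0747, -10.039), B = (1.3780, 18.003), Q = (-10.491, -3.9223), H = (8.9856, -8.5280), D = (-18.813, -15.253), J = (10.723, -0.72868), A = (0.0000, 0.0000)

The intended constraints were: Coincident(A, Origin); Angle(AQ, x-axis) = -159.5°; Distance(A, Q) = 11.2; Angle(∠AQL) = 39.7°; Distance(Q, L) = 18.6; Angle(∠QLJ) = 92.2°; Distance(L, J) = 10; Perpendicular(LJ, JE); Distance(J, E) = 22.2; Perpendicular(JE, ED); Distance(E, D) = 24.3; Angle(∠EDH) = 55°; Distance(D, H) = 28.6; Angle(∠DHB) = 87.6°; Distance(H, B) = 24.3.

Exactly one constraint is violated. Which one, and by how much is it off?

Distance(H, B) = 24.3 — off by 3.30.

A = (0.00, 0.00) ✓; AQ at -159.5° ✓; |AQ| = 11.20 ✓; ∠AQL = 39.70° ✓; |QL| = 18.60 ✓; ∠QLJ = 92.20° ✓; |LJ| = 10.00 ✓; ∠(LJ, JE) = 90.00° ✓; |JE| = 22.20 ✓; ∠(JE, ED) = 90.00° ✓; |ED| = 24.30 ✓; ∠EDH = 55.00° ✓; |DH| = 28.60 ✓; ∠DHB = 87.60° ✓; |HB| = 27.60 ✗.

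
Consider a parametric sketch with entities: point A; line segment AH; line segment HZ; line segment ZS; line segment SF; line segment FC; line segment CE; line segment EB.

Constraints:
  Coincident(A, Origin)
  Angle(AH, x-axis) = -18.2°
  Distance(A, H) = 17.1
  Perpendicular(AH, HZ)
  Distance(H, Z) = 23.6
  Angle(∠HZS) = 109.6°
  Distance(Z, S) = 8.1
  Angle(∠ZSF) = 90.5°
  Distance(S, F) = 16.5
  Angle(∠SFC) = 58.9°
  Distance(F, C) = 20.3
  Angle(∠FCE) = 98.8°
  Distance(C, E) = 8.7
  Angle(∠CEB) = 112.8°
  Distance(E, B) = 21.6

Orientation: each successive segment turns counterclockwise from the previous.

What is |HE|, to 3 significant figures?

24.2

A is at the origin; AH runs at -18.2° with length 17.1, so H = (16.2, -5.34). AH ⟂ HZ, so HZ runs at 71.8°; with |HZ| = 23.6, Z = (23.6, 17.1). ∠HZS = 109.6° gives ZS at 142° from the x-axis; with |ZS| = 8.1, S = (17.2, 22.0). ∠ZSF = 90.5° gives SF at -128° from the x-axis; with |SF| = 16.5, F = (6.99, 9.09). ∠SFC = 58.9° gives FC at -7.20° from the x-axis; with |FC| = 20.3, C = (27.1, 6.55). ∠FCE = 98.8° gives CE at 74.0° from the x-axis; with |CE| = 8.7, E = (29.5, 14.9). Then |HE| = |E − H| = 24.2.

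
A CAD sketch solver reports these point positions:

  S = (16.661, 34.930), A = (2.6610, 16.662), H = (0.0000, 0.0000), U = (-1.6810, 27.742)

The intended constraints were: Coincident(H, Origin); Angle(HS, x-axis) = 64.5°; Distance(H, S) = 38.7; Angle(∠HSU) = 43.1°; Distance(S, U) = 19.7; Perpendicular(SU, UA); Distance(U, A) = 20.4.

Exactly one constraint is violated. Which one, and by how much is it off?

Distance(U, A) = 20.4 — off by 8.50.

H = (0.00, 0.00) ✓; HS at 64.50° ✓; |HS| = 38.70 ✓; ∠HSU = 43.10° ✓; |SU| = 19.70 ✓; ∠(SU, UA) = 90.00° ✓; |UA| = 11.90 ✗.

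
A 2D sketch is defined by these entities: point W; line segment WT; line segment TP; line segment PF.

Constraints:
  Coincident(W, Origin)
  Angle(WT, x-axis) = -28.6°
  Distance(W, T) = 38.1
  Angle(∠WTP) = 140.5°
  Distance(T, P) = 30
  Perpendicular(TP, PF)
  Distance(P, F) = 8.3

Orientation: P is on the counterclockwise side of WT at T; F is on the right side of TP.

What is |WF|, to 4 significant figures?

67.73

∠WTP = 140.5°, so TP runs at -28.6° + (180° − 140.5°) = 10.90° from the x-axis; with |TP| = 30.0, P = T + 30.0·(cos 10.90°, sin 10.90°) = (62.91, -12.57). The perpendicularity gives PF at right angles to TP; with |PF| = 8.3 on the right of TP, F = P + 8.3·(0.1891, -0.9820) = (64.48, -20.72). Then |WF| = |F − W| = 67.73.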